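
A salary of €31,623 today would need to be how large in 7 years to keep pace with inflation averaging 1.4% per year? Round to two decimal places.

€34,855.29

Cumulative price-level factor: (1+1.4%)^7 ≈ 1.1022133959.
Multiplying €31,623 by the price-level factor gives the future nominal sum.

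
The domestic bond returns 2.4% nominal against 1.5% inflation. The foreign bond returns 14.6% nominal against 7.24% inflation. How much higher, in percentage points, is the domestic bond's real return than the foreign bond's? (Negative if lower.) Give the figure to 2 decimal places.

The domestic bond real return: 1.024/1.015 − 1 = 0.887%.
The foreign bond real return: 1.146/1.0724 − 1 = 6.863%.
Difference: 0.887 − 6.863 = -5.976 pp.

-5.98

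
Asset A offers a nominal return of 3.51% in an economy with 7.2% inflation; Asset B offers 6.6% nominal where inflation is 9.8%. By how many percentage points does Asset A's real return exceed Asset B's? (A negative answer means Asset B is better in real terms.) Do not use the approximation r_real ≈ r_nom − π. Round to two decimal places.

Asset A real return: 1.0351/1.072 − 1 = -3.442%.
Asset B real return: 1.066/1.098 − 1 = -2.914%.
Difference: -3.442 − (-2.914) = -0.528 pp.

-0.53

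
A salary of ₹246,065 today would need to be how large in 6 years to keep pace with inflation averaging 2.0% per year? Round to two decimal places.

Cumulative price-level factor: (1+2.0%)^6 ≈ 1.1261624193.
Multiplying ₹246,065 by the price-level factor gives the future nominal sum.

₹277,109.16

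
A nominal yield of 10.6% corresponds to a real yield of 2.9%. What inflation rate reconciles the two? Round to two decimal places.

7.48%

From (1+r_nom) = (1+r_real)(1+π), we get 1+π = (1 + 10.6%)/(1 + 2.9%) = 1.106/1.029 ≈ 1.07483.
So π ≈ 7.4830%.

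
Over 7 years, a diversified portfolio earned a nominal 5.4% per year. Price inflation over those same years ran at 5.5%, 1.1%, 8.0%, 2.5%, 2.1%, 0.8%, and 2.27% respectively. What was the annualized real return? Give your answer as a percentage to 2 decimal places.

2.18%

Cumulative inflation factor: 1.055 × 1.011 × 1.080 × 1.025 × 1.021 × 1.008 × 1.0227 ≈ 1.24276.
Nominal growth factor: 1.44505. Real growth factor = 1.44505 / 1.24276 ≈ 1.16278.
Annualized: 1.16278^(1/7) − 1 ≈ 0.02178.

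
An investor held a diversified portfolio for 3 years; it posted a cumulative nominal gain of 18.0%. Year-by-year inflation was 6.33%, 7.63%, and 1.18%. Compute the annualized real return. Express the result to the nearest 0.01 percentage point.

Cumulative inflation factor: 1.0633 × 1.0763 × 1.0118 ≈ 1.15793.
Nominal growth factor: 1.18000. Real growth factor = 1.18000 / 1.15793 ≈ 1.01906.
Annualized: 1.01906^(1/3) − 1 ≈ 0.00631.

0.63%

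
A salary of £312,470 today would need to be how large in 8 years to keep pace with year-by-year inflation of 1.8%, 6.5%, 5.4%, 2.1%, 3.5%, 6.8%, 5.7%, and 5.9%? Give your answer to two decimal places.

Cumulative price-level factor: 1.018 × 1.065 × 1.054 × 1.021 × 1.035 × 1.068 × 1.057 × 1.059 ≈ 1.4435980563.
Multiplying £312,470 by the price-level factor gives the future nominal sum.

£451,081.08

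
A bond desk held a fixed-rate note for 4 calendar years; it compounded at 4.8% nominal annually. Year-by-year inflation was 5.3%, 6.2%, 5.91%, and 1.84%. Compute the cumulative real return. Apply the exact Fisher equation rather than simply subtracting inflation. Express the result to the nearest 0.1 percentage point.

Cumulative inflation factor: 1.053 × 1.062 × 1.0591 × 1.0184 ≈ 1.20617.
Nominal growth factor: 1.20627. Real growth factor = 1.20627 / 1.20617 ≈ 1.00008.
Total real return ≈ 0.0085%.

0.0%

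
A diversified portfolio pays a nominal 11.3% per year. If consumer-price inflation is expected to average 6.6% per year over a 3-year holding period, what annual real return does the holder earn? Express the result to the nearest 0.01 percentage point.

4.41%

With constant rates the annual real return is the same each year: (1+11.3%)/(1+6.6%) − 1 = 0.04409.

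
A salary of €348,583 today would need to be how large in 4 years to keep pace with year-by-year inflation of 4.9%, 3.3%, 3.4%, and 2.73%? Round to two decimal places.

€401,235.95

Cumulative price-level factor: 1.049 × 1.033 × 1.034 × 1.0273 ≈ 1.1510485354.
Multiplying €348,583 by the price-level factor gives the future nominal sum.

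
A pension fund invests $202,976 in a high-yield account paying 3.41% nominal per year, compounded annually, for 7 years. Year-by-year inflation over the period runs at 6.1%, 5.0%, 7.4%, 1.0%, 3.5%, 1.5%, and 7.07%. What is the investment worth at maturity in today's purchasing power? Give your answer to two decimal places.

$188,833.01

Nominal value at maturity: $202,976 × (1 + 3.41%)^7 ≈ $256,674.34.
Price-level factor over 7 years: 1.061 × 1.050 × 1.074 × 1.010 × 1.035 × 1.015 × 1.0707 ≈ 1.3592662473.
Dividing the nominal maturity value by the price-level factor gives the value in today's money.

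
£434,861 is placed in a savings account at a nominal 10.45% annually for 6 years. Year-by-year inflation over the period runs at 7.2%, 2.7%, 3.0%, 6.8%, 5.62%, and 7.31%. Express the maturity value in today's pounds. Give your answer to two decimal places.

Nominal value at maturity: £434,861 × (1 + 10.45%)^6 ≈ £789,486.63.
Price-level factor over 6 years: 1.072 × 1.027 × 1.030 × 1.068 × 1.0562 × 1.0731 ≈ 1.3726507901.
Dividing the nominal maturity value by the price-level factor gives the value in today's money.

£575,154.76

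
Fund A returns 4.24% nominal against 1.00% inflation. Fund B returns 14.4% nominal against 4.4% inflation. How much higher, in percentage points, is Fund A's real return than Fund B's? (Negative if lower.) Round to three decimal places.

Fund A real return: 1.0424/1.0100 − 1 = 3.2079%.
Fund B real return: 1.144/1.044 − 1 = 9.5785%.
Difference: 3.2079 − 9.5785 = -6.3706 pp.

-6.371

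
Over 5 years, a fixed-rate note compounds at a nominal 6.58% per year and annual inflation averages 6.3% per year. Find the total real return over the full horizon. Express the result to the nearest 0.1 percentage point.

The annual real rate is (1+6.58%)/(1+6.3%) − 1 = 0.2634%.
Compounded over 5 years: (1 + 0.002634)^5 − 1 ≈ 0.01324.

1.3%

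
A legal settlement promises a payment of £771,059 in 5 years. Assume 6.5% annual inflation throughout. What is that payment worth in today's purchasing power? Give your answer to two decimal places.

£562,781.19

Price-level factor over 5 years: (1 + 6.5%)^5 ≈ 1.3700866634.
Purchasing power today: £771,059 divided by that factor.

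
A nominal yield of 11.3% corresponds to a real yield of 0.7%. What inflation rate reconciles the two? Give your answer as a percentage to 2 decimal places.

From (1+r_nom) = (1+r_real)(1+π), we get 1+π = (1 + 11.3%)/(1 + 0.7%) = 1.113/1.007 ≈ 1.10526.
So π ≈ 10.5263%.

10.53%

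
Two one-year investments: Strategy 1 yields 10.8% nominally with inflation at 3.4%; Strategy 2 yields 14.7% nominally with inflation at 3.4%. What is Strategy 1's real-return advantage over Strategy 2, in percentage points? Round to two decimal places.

-3.77

Strategy 1 real return: 1.108/1.034 − 1 = 7.157%.
Strategy 2 real return: 1.147/1.034 − 1 = 10.928%.
Difference: 7.157 − 10.928 = -3.771 pp.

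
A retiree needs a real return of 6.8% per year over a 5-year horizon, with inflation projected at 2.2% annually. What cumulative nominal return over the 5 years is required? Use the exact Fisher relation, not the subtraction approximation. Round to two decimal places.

Required annual nominal rate: (1+6.8%)(1+2.2%) − 1 = 9.1496%.
Cumulative over 5 years: (1 + 0.091496)^5 − 1 ≈ 0.54921.

54.92%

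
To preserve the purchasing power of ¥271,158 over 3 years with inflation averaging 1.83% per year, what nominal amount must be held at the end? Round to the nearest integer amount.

Cumulative price-level factor: (1+1.83%)^3 ≈ 1.0559107985.
Multiplying ¥271,158 by the price-level factor gives the future nominal sum.

¥286,319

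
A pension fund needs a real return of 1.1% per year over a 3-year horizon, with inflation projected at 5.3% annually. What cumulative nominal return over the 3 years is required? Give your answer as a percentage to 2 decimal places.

Required annual nominal rate: (1+1.1%)(1+5.3%) − 1 = 6.4583%.
Cumulative over 3 years: (1 + 0.064583)^3 − 1 ≈ 0.20653.

20.65%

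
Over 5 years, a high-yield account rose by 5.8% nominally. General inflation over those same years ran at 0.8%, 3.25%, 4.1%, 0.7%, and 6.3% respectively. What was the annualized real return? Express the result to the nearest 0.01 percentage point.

Cumulative inflation factor: 1.008 × 1.0325 × 1.041 × 1.007 × 1.063 ≈ 1.15975.
Nominal growth factor: 1.05800. Real growth factor = 1.05800 / 1.15975 ≈ 0.91227.
Annualized: 0.91227^(1/5) − 1 ≈ -0.01820.

-1.82%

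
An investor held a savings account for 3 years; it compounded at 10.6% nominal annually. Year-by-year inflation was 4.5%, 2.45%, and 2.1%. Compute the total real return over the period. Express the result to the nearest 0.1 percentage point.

23.8%

Cumulative inflation factor: 1.045 × 1.0245 × 1.021 ≈ 1.09309.
Nominal growth factor: 1.35290. Real growth factor = 1.35290 / 1.09309 ≈ 1.23769.
Total real return ≈ 23.7689%.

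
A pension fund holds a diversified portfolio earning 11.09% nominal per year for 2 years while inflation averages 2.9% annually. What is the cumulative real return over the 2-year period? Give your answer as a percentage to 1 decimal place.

The annual real rate is (1+11.09%)/(1+2.9%) − 1 = 7.9592%.
Compounded over 2 years: (1 + 0.079592)^2 − 1 ≈ 0.16552.

16.6%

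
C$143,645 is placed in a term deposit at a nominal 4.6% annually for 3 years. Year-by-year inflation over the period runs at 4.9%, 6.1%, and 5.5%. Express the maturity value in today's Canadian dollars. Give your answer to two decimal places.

Nominal value at maturity: C$143,645 × (1 + 4.6%)^3 ≈ C$164,393.85.
Price-level factor over 3 years: 1.049 × 1.061 × 1.055 = 1.174203395.
The maturity value deflated by that factor is the answer in today's purchasing power.

C$140,004.58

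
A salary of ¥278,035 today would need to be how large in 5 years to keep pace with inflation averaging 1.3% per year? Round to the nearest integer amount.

¥296,583

Cumulative price-level factor: (1+1.3%)^5 ≈ 1.0667121132.
Multiplying ¥278,035 by the price-level factor gives the future nominal sum.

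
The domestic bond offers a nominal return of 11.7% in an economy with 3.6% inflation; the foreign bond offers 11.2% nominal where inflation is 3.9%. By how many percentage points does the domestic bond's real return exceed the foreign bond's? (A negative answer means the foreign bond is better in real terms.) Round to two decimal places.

The domestic bond real return: 1.117/1.036 − 1 = 7.819%.
The foreign bond real return: 1.112/1.039 − 1 = 7.026%.
Difference: 7.819 − 7.026 = 0.793 pp.

0.79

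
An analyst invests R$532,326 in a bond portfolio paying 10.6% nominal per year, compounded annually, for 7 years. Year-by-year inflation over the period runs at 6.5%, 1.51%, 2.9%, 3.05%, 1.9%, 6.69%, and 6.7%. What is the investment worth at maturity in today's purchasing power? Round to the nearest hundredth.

Nominal value at maturity: R$532,326 × (1 + 10.6%)^7 ≈ R$1,077,614.85.
Price-level factor over 7 years: 1.065 × 1.0151 × 1.029 × 1.0305 × 1.019 × 1.0669 × 1.067 ≈ 1.3297932526.
The maturity value deflated by that factor is the answer in today's purchasing power.

R$810,362.70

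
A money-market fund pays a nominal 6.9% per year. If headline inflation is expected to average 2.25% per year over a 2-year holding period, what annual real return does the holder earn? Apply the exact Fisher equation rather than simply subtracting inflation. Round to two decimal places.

With constant rates the annual real return is the same each year: (1+6.9%)/(1+2.25%) − 1 = 0.04548.

4.55%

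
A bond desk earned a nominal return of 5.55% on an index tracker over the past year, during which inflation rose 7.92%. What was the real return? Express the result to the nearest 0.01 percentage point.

Real return via the Fisher equation: (1 + 5.55%)/(1 + 7.92%) − 1 = 1.0555/1.0792 − 1 ≈ -0.02196.

-2.20%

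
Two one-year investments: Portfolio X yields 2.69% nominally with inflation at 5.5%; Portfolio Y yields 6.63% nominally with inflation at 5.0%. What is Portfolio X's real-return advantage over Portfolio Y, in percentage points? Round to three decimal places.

-4.216

Portfolio X real return: 1.0269/1.055 − 1 = -2.6635%.
Portfolio Y real return: 1.0663/1.050 − 1 = 1.5524%.
Difference: -2.6635 − 1.5524 = -4.2159 pp.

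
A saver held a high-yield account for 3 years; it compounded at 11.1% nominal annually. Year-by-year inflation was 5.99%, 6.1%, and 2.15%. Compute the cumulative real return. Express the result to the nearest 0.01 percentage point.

19.38%

Cumulative inflation factor: 1.0599 × 1.061 × 1.0215 ≈ 1.14873.
Nominal growth factor: 1.37133. Real growth factor = 1.37133 / 1.14873 ≈ 1.19378.
Total real return ≈ 19.3778%.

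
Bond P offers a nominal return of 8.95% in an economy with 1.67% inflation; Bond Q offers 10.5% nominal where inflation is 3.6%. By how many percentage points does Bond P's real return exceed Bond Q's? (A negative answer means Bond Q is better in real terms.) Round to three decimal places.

0.500

Bond P real return: 1.0895/1.0167 − 1 = 7.1604%.
Bond Q real return: 1.105/1.036 − 1 = 6.6602%.
Difference: 7.1604 − 6.6602 = 0.5002 pp.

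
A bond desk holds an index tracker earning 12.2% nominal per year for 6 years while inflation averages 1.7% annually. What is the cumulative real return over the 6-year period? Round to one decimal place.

80.3%

The annual real rate is (1+12.2%)/(1+1.7%) − 1 = 10.3245%.
Compounded over 6 years: (1 + 0.103245)^6 − 1 ≈ 0.80315.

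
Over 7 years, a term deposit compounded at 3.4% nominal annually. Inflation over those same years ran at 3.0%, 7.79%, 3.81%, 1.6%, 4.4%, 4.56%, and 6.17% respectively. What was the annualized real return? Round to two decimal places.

-1.01%

Cumulative inflation factor: 1.030 × 1.0779 × 1.0381 × 1.016 × 1.044 × 1.0456 × 1.0617 ≈ 1.35711.
Nominal growth factor: 1.26370. Real growth factor = 1.26370 / 1.35711 ≈ 0.93117.
Annualized: 0.93117^(1/7) − 1 ≈ -0.01014.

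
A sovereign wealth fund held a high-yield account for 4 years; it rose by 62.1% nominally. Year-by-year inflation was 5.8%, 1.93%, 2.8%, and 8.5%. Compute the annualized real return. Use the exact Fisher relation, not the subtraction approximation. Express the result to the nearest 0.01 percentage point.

7.74%

Cumulative inflation factor: 1.058 × 1.0193 × 1.028 × 1.085 ≈ 1.20285.
Nominal growth factor: 1.62100. Real growth factor = 1.62100 / 1.20285 ≈ 1.34764.
Annualized: 1.34764^(1/4) − 1 ≈ 0.07744.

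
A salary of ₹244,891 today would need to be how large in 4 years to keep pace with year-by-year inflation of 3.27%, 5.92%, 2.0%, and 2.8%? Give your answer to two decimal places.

₹280,878.35

Cumulative price-level factor: 1.0327 × 1.0592 × 1.020 × 1.028 ≈ 1.1469525084.
The nominal amount required is ₹244,891 scaled up by that factor.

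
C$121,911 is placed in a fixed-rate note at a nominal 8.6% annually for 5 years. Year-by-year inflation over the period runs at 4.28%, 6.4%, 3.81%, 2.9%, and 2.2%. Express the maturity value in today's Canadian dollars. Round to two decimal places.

C$152,035.12

Nominal value at maturity: C$121,911 × (1 + 8.6%)^5 ≈ C$184,158.61.
Price-level factor over 5 years: 1.0428 × 1.064 × 1.0381 × 1.029 × 1.022 ≈ 1.2112899448.
Dividing the nominal maturity value by the price-level factor gives the value in today's money.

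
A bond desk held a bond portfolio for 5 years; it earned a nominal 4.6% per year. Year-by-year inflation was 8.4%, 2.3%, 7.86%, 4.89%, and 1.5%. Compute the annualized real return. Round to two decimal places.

-0.34%

Cumulative inflation factor: 1.084 × 1.023 × 1.0786 × 1.0489 × 1.015 ≈ 1.27340.
Nominal growth factor: 1.25216. Real growth factor = 1.25216 / 1.27340 ≈ 0.98332.
Annualized: 0.98332^(1/5) − 1 ≈ -0.00336.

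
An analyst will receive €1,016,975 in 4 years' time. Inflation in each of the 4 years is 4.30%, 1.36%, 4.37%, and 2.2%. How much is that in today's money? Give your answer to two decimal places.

€901,846.84

Price-level factor over 4 years: 1.0430 × 1.0136 × 1.0437 × 1.022 ≈ 1.1276582188.
Purchasing power today: €1,016,975 divided by that factor.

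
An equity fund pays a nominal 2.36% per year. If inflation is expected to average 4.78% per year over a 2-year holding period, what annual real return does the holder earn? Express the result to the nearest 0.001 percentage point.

-2.310%

With constant rates the annual real return is the same each year: (1+2.36%)/(1+4.78%) − 1 = -0.02310.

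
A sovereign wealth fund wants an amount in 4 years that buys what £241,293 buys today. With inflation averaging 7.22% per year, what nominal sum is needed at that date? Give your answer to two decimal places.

£318,895.16

Cumulative price-level factor: (1+7.22%)^4 ≈ 1.3216096819.
Multiplying £241,293 by the price-level factor gives the future nominal sum.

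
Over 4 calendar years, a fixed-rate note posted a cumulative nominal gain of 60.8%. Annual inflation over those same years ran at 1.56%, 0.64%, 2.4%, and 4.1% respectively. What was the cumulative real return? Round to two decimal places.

47.58%

Cumulative inflation factor: 1.0156 × 1.0064 × 1.024 × 1.041 ≈ 1.08954.
Nominal growth factor: 1.60800. Real growth factor = 1.60800 / 1.08954 ≈ 1.47585.
Total real return ≈ 47.5849%.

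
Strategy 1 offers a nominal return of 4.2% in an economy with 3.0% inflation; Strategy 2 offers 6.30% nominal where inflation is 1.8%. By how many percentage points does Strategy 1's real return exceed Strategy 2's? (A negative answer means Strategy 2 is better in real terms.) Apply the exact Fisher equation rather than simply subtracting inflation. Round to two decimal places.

Strategy 1 real return: 1.042/1.030 − 1 = 1.165%.
Strategy 2 real return: 1.0630/1.018 − 1 = 4.420%.
Difference: 1.165 − 4.420 = -3.255 pp.

-3.26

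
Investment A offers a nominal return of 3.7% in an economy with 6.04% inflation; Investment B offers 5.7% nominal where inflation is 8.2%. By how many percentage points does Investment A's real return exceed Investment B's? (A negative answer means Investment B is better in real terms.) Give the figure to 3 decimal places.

0.104

Investment A real return: 1.037/1.0604 − 1 = -2.2067%.
Investment B real return: 1.057/1.082 − 1 = -2.3105%.
Difference: -2.2067 − (-2.3105) = 0.1038 pp.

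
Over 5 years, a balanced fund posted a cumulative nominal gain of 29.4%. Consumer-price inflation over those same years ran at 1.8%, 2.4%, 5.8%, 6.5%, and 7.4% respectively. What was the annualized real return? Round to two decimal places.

0.51%

Cumulative inflation factor: 1.018 × 1.024 × 1.058 × 1.065 × 1.074 ≈ 1.26150.
Nominal growth factor: 1.29400. Real growth factor = 1.29400 / 1.26150 ≈ 1.02576.
Annualized: 1.02576^(1/5) − 1 ≈ 0.00510.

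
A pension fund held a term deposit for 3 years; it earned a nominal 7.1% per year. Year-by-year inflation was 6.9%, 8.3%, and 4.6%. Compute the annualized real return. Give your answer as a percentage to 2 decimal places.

Cumulative inflation factor: 1.069 × 1.083 × 1.046 ≈ 1.21098.
Nominal growth factor: 1.22848. Real growth factor = 1.22848 / 1.21098 ≈ 1.01445.
Annualized: 1.01445^(1/3) − 1 ≈ 0.00479.

0.48%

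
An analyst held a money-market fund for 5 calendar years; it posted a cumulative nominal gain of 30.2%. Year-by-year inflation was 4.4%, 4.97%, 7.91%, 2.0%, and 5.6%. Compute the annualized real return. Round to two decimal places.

0.44%

Cumulative inflation factor: 1.044 × 1.0497 × 1.0791 × 1.020 × 1.056 ≈ 1.27377.
Nominal growth factor: 1.30200. Real growth factor = 1.30200 / 1.27377 ≈ 1.02216.
Annualized: 1.02216^(1/5) − 1 ≈ 0.00439.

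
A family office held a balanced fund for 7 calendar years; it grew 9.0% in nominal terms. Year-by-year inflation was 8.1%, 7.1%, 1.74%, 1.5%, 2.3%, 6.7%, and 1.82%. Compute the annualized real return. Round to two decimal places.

Cumulative inflation factor: 1.081 × 1.071 × 1.0174 × 1.015 × 1.023 × 1.067 × 1.0182 ≈ 1.32876.
Nominal growth factor: 1.09000. Real growth factor = 1.09000 / 1.32876 ≈ 0.82031.
Annualized: 0.82031^(1/7) − 1 ≈ -0.02790.

-2.79%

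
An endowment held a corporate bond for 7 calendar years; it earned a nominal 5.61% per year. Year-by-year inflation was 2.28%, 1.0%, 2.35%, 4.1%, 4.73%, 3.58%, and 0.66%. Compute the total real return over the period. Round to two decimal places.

21.92%

Cumulative inflation factor: 1.0228 × 1.010 × 1.0235 × 1.041 × 1.0473 × 1.0358 × 1.0066 ≈ 1.20186.
Nominal growth factor: 1.46533. Real growth factor = 1.46533 / 1.20186 ≈ 1.21922.
Total real return ≈ 21.9216%.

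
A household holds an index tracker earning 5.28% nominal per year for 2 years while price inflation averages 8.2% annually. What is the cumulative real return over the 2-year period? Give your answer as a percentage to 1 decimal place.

The annual real rate is (1+5.28%)/(1+8.2%) − 1 = -2.6987%.
Compounded over 2 years: (1 + -0.026987)^2 − 1 ≈ -0.05325.

-5.3%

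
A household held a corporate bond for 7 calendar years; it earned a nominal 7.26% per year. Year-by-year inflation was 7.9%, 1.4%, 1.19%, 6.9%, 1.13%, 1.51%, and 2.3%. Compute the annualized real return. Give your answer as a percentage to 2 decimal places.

Cumulative inflation factor: 1.079 × 1.014 × 1.0119 × 1.069 × 1.0113 × 1.0151 × 1.023 ≈ 1.24291.
Nominal growth factor: 1.63329. Real growth factor = 1.63329 / 1.24291 ≈ 1.31409.
Annualized: 1.31409^(1/7) − 1 ≈ 0.03979.

3.98%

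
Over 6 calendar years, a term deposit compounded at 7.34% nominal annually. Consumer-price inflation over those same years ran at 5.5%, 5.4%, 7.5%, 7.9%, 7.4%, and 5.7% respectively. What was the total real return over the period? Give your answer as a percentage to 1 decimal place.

Cumulative inflation factor: 1.055 × 1.054 × 1.075 × 1.079 × 1.074 × 1.057 ≈ 1.46421.
Nominal growth factor: 1.52957. Real growth factor = 1.52957 / 1.46421 ≈ 1.04464.
Total real return ≈ 4.4642%.

4.5%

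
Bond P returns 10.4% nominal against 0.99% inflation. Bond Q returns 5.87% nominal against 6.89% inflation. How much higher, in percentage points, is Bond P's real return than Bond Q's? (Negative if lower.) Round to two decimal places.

10.27

Bond P real return: 1.104/1.0099 − 1 = 9.318%.
Bond Q real return: 1.0587/1.0689 − 1 = -0.954%.
Difference: 9.318 − (-0.954) = 10.272 pp.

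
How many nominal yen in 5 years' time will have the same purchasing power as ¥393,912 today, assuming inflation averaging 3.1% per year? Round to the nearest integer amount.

¥458,873

Cumulative price-level factor: (1+3.1%)^5 ≈ 1.1649125562.
The nominal amount required is ¥393,912 scaled up by that factor.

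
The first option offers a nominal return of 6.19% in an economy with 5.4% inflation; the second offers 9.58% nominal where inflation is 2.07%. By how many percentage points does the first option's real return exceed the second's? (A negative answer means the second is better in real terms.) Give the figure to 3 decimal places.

-6.608

The first option real return: 1.0619/1.054 − 1 = 0.7495%.
The second real return: 1.0958/1.0207 − 1 = 7.3577%.
Difference: 0.7495 − 7.3577 = -6.6082 pp.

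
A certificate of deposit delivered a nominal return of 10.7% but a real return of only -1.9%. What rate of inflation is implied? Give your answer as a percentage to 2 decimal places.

From (1+r_nom) = (1+r_real)(1+π), we get 1+π = (1 + 10.7%)/(1 − 1.9%) = 1.107/0.981 ≈ 1.12844.
So π ≈ 12.8440%.

12.84%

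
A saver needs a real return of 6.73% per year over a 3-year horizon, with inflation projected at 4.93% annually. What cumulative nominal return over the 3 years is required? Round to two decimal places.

40.46%

Required annual nominal rate: (1+6.73%)(1+4.93%) − 1 = 11.991789%.
Cumulative over 3 years: (1 + 0.11991789)^3 − 1 ≈ 0.40462.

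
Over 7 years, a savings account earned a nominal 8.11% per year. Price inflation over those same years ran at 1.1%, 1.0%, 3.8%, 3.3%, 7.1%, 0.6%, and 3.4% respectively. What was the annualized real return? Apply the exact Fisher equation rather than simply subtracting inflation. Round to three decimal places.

5.085%

Cumulative inflation factor: 1.011 × 1.010 × 1.038 × 1.033 × 1.071 × 1.006 × 1.034 ≈ 1.21977.
Nominal growth factor: 1.72608. Real growth factor = 1.72608 / 1.21977 ≈ 1.41509.
Annualized: 1.41509^(1/7) − 1 ≈ 0.05085.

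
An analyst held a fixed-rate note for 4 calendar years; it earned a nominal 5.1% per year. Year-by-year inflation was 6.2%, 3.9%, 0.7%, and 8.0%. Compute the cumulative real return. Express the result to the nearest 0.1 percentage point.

Cumulative inflation factor: 1.062 × 1.039 × 1.007 × 1.080 ≈ 1.20003.
Nominal growth factor: 1.22014. Real growth factor = 1.22014 / 1.20003 ≈ 1.01676.
Total real return ≈ 1.6758%.

1.7%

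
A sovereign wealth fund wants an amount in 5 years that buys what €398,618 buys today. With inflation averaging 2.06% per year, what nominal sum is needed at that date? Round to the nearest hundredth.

€441,402.44

Cumulative price-level factor: (1+2.06%)^5 ≈ 1.1073319223.
The nominal amount required is €398,618 scaled up by that factor.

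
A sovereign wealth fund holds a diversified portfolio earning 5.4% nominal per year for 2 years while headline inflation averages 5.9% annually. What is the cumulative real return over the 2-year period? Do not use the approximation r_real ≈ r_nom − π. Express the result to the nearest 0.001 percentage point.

-0.942%

The annual real rate is (1+5.4%)/(1+5.9%) − 1 = -0.4721%.
Compounded over 2 years: (1 + -0.004721)^2 − 1 ≈ -0.00942.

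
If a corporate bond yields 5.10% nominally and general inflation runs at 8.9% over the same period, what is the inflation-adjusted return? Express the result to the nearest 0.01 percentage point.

-3.49%

Real return via the Fisher equation: (1 + 5.10%)/(1 + 8.9%) − 1 = 1.0510/1.089 − 1 ≈ -0.03489.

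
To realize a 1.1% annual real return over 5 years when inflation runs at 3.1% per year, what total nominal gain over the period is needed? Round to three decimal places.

Required annual nominal rate: (1+1.1%)(1+3.1%) − 1 = 4.2341%.
Cumulative over 5 years: (1 + 0.042341)^5 − 1 ≈ 0.23041.

23.041%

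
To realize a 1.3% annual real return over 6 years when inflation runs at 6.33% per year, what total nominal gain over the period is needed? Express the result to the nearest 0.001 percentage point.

56.168%

Required annual nominal rate: (1+1.3%)(1+6.33%) − 1 = 7.71229%.
Cumulative over 6 years: (1 + 0.0771229)^6 − 1 ≈ 0.56168.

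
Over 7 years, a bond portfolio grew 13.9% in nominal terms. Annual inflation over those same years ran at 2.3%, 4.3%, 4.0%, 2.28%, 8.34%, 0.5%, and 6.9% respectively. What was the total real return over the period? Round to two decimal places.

Cumulative inflation factor: 1.023 × 1.043 × 1.040 × 1.0228 × 1.0834 × 1.005 × 1.069 ≈ 1.32104.
Nominal growth factor: 1.13900. Real growth factor = 1.13900 / 1.32104 ≈ 0.86220.
Total real return ≈ -13.7802%.

-13.78%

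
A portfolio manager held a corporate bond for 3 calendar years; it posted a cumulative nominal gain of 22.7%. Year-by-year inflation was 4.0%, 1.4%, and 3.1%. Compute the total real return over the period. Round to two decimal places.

12.85%

Cumulative inflation factor: 1.040 × 1.014 × 1.031 ≈ 1.08725.
Nominal growth factor: 1.22700. Real growth factor = 1.22700 / 1.08725 ≈ 1.12853.
Total real return ≈ 12.8534%.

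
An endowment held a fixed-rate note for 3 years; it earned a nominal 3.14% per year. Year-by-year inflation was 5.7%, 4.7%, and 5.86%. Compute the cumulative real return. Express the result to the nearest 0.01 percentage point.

-6.35%

Cumulative inflation factor: 1.057 × 1.047 × 1.0586 ≈ 1.17153.
Nominal growth factor: 1.09719. Real growth factor = 1.09719 / 1.17153 ≈ 0.93654.
Total real return ≈ -6.3457%.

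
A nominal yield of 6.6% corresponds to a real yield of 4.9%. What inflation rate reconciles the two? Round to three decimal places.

From (1+r_nom) = (1+r_real)(1+π), we get 1+π = (1 + 6.6%)/(1 + 4.9%) = 1.066/1.049 ≈ 1.01621.
So π ≈ 1.6206%.

1.621%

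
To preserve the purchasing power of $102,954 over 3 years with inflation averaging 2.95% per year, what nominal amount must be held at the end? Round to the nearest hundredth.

$112,336.86

Cumulative price-level factor: (1+2.95%)^3 ≈ 1.0911364224.
Multiplying $102,954 by the price-level factor gives the future nominal sum.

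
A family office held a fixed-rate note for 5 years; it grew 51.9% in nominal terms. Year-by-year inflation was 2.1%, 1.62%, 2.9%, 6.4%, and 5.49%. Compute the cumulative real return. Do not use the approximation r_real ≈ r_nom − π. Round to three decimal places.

Cumulative inflation factor: 1.021 × 1.0162 × 1.029 × 1.064 × 1.0549 ≈ 1.19832.
Nominal growth factor: 1.51900. Real growth factor = 1.51900 / 1.19832 ≈ 1.26761.
Total real return ≈ 26.7607%.

26.761%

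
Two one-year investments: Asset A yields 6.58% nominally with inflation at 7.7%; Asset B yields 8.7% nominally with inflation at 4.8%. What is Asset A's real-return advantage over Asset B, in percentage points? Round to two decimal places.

-4.76

Asset A real return: 1.0658/1.077 − 1 = -1.040%.
Asset B real return: 1.087/1.048 − 1 = 3.721%.
Difference: -1.040 − 3.721 = -4.761 pp.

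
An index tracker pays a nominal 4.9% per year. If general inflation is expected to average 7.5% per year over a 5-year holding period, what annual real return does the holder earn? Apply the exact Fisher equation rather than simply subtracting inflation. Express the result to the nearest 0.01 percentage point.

With constant rates the annual real return is the same each year: (1+4.9%)/(1+7.5%) − 1 = -0.02419.

-2.42%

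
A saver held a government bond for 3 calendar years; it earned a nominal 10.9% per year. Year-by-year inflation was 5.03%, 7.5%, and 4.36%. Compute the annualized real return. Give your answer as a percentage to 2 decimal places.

Cumulative inflation factor: 1.0503 × 1.075 × 1.0436 ≈ 1.17830.
Nominal growth factor: 1.36394. Real growth factor = 1.36394 / 1.17830 ≈ 1.15755.
Annualized: 1.15755^(1/3) − 1 ≈ 0.04998.

5.00%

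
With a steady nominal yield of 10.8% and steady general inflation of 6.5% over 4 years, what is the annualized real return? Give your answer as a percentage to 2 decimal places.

With constant rates the annual real return is the same each year: (1+10.8%)/(1+6.5%) − 1 = 0.04038.

4.04%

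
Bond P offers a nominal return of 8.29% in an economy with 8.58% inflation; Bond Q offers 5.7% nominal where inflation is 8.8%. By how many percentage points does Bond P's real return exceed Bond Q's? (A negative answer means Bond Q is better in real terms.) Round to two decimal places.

Bond P real return: 1.0829/1.0858 − 1 = -0.267%.
Bond Q real return: 1.057/1.088 − 1 = -2.849%.
Difference: -0.267 − (-2.849) = 2.582 pp.

2.58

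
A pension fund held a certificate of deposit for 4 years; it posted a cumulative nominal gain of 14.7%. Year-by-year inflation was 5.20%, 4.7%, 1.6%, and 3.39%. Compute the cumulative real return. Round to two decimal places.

-0.86%

Cumulative inflation factor: 1.0520 × 1.047 × 1.016 × 1.0339 ≈ 1.15700.
Nominal growth factor: 1.14700. Real growth factor = 1.14700 / 1.15700 ≈ 0.99135.
Total real return ≈ -0.8646%.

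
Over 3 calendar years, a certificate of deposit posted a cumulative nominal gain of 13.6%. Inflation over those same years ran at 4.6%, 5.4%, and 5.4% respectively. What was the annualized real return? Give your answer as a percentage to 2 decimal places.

Cumulative inflation factor: 1.046 × 1.054 × 1.054 ≈ 1.16202.
Nominal growth factor: 1.13600. Real growth factor = 1.13600 / 1.16202 ≈ 0.97761.
Annualized: 0.97761^(1/3) − 1 ≈ -0.00752.

-0.75%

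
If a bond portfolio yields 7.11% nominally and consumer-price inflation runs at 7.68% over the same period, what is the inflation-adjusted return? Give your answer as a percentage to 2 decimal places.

Real return via the Fisher equation: (1 + 7.11%)/(1 + 7.68%) − 1 = 1.0711/1.0768 − 1 ≈ -0.00529.

-0.53%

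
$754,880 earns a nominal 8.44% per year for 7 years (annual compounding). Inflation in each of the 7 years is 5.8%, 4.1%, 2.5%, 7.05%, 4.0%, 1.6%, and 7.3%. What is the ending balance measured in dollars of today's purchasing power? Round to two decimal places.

$971,473.10

Nominal value at maturity: $754,880 × (1 + 8.44%)^7 ≈ $1,331,080.99.
Price-level factor over 7 years: 1.058 × 1.041 × 1.025 × 1.0705 × 1.040 × 1.016 × 1.073 ≈ 1.3701676309.
Dividing the nominal maturity value by the price-level factor gives the value in today's money.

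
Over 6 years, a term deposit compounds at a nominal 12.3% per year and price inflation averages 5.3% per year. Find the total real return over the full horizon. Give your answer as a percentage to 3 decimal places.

47.132%

The annual real rate is (1+12.3%)/(1+5.3%) − 1 = 6.6477%.
Compounded over 6 years: (1 + 0.066477)^6 − 1 ≈ 0.47132.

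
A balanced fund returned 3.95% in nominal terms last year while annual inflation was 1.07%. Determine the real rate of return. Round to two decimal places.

Real return via the Fisher equation: (1 + 3.95%)/(1 + 1.07%) − 1 = 1.0395/1.0107 − 1 ≈ 0.02850.

2.85%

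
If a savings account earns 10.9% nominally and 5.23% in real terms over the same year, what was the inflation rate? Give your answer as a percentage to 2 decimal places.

5.39%

From (1+r_nom) = (1+r_real)(1+π), we get 1+π = (1 + 10.9%)/(1 + 5.23%) = 1.109/1.0523 ≈ 1.05388.
So π ≈ 5.3882%.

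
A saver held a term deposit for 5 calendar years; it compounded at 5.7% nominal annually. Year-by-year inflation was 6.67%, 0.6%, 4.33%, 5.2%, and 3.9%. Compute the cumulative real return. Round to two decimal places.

Cumulative inflation factor: 1.0667 × 1.006 × 1.0433 × 1.052 × 1.039 ≈ 1.22372.
Nominal growth factor: 1.31940. Real growth factor = 1.31940 / 1.22372 ≈ 1.07819.
Total real return ≈ 7.8187%.

7.82%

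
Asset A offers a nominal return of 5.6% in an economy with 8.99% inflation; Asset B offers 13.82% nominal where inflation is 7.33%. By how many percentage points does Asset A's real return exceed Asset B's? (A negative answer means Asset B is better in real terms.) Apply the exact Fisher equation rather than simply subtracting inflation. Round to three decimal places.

-9.157

Asset A real return: 1.056/1.0899 − 1 = -3.1104%.
Asset B real return: 1.1382/1.0733 − 1 = 6.0468%.
Difference: -3.1104 − 6.0468 = -9.1572 pp.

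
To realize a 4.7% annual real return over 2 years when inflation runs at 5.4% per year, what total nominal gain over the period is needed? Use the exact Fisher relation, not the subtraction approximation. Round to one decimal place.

21.8%

Required annual nominal rate: (1+4.7%)(1+5.4%) − 1 = 10.3538%.
Cumulative over 2 years: (1 + 0.103538)^2 − 1 ≈ 0.21780.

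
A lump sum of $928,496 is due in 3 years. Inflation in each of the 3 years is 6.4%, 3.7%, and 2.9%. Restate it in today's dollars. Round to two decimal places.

$817,794.67

Price-level factor over 3 years: 1.064 × 1.037 × 1.029 = 1.135365672.
Purchasing power today: $928,496 divided by that factor.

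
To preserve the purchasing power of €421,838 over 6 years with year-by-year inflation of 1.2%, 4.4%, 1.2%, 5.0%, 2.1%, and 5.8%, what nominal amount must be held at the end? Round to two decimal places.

Cumulative price-level factor: 1.012 × 1.044 × 1.012 × 1.050 × 1.021 × 1.058 ≈ 1.2127247264.
Multiplying €421,838 by the price-level factor gives the future nominal sum.

€511,573.37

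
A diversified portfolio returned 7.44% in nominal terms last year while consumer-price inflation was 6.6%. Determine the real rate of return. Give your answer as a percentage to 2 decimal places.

Real return via the Fisher equation: (1 + 7.44%)/(1 + 6.6%) − 1 = 1.0744/1.066 − 1 ≈ 0.00788.

0.79%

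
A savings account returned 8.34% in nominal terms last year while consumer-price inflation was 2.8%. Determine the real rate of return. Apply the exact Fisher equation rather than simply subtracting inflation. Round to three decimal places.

Real return via the Fisher equation: (1 + 8.34%)/(1 + 2.8%) − 1 = 1.0834/1.028 − 1 ≈ 0.05389.

5.389%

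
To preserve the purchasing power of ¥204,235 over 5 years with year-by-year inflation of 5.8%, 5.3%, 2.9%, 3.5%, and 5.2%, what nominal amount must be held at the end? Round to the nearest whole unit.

¥254,927

Cumulative price-level factor: 1.058 × 1.053 × 1.029 × 1.035 × 1.052 ≈ 1.2482038082.
The nominal amount required is ¥204,235 scaled up by that factor.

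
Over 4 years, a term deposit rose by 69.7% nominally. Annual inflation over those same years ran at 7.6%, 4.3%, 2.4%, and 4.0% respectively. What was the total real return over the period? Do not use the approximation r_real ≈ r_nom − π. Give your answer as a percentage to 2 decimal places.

41.99%

Cumulative inflation factor: 1.076 × 1.043 × 1.024 × 1.040 ≈ 1.19517.
Nominal growth factor: 1.69700. Real growth factor = 1.69700 / 1.19517 ≈ 1.41988.
Total real return ≈ 41.9881%.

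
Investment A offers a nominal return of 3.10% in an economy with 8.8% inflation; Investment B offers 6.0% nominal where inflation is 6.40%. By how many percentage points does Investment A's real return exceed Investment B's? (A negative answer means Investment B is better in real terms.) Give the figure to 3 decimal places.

Investment A real return: 1.0310/1.088 − 1 = -5.2390%.
Investment B real return: 1.060/1.0640 − 1 = -0.3759%.
Difference: -5.2390 − (-0.3759) = -4.8631 pp.

-4.863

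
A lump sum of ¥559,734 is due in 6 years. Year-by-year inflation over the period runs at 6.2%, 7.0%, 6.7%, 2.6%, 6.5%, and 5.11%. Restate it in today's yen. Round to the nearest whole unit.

Price-level factor over 6 years: 1.062 × 1.070 × 1.067 × 1.026 × 1.065 × 1.0511 ≈ 1.3925593657.
Purchasing power today: ¥559,734 divided by that factor.

¥401,946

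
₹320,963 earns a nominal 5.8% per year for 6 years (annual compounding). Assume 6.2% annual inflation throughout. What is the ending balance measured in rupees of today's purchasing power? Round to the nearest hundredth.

₹313,777.56

Nominal value at maturity: ₹320,963 × (1 + 5.8%)^6 ≈ ₹450,162.15.
Price-level factor over 6 years: (1 + 6.2%)^6 ≈ 1.4346537586.
The maturity value deflated by that factor is the answer in today's purchasing power.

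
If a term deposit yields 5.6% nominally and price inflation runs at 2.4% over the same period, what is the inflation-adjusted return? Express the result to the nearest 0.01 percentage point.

Real return via the Fisher equation: (1 + 5.6%)/(1 + 2.4%) − 1 = 1.056/1.024 − 1 ≈ 0.03125.

3.13%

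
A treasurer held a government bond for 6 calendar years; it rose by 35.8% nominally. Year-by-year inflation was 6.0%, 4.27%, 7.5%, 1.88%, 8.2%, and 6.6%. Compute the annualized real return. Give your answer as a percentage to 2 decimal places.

Cumulative inflation factor: 1.060 × 1.0427 × 1.075 × 1.0188 × 1.082 × 1.066 ≈ 1.39620.
Nominal growth factor: 1.35800. Real growth factor = 1.35800 / 1.39620 ≈ 0.97264.
Annualized: 0.97264^(1/6) − 1 ≈ -0.00461.

-0.46%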